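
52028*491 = 25545748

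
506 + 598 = 1104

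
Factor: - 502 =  - 2^1 * 251^1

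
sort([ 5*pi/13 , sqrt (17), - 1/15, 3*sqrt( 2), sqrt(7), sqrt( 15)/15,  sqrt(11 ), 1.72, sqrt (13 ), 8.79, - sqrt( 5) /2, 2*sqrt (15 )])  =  [ - sqrt( 5 )/2 , - 1/15, sqrt(15)/15,5*pi/13, 1.72,sqrt( 7 ),  sqrt (11) , sqrt( 13 ), sqrt( 17), 3*sqrt( 2 ), 2 * sqrt(15 ),8.79 ] 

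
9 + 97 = 106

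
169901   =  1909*89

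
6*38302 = 229812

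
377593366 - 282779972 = 94813394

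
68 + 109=177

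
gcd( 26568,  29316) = 12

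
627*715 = 448305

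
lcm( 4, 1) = 4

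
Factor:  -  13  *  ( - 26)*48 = 16224 = 2^5*3^1*13^2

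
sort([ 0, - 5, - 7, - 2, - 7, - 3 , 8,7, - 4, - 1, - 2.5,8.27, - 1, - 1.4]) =[-7, - 7, - 5, - 4, - 3,  -  2.5, - 2,-1.4,-1, - 1,0 , 7, 8,8.27] 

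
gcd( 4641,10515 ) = 3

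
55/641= 55/641 = 0.09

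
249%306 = 249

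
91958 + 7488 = 99446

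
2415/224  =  10 + 25/32 = 10.78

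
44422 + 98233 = 142655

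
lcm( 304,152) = 304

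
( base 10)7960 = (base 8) 17430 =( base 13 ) 3814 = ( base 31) 88o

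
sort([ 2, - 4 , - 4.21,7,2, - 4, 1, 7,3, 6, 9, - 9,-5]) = [ - 9, - 5, - 4.21 , - 4, - 4,1,2,2,3,6, 7,7, 9 ] 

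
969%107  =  6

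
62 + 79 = 141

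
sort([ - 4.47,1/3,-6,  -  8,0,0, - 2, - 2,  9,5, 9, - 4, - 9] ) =[-9,  -  8, -6, - 4.47, - 4, - 2,  -  2, 0,0 , 1/3,5,9, 9 ] 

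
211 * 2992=631312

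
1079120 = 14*77080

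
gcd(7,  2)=1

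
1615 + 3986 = 5601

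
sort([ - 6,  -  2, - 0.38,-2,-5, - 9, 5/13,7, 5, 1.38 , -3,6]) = [ - 9, - 6,- 5, - 3 ,-2,  -  2,- 0.38,  5/13, 1.38,5,6,7]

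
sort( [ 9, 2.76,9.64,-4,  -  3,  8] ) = [ - 4, - 3, 2.76,8,  9, 9.64] 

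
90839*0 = 0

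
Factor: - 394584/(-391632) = 2^(- 1)*199^ ( - 1 )*401^1  =  401/398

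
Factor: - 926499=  - 3^1*7^1*44119^1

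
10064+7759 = 17823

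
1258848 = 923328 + 335520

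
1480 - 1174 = 306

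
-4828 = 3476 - 8304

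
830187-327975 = 502212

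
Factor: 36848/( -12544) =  - 47/16 = - 2^( - 4)*47^1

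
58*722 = 41876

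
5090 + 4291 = 9381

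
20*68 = 1360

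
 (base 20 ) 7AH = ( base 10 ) 3017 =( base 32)2U9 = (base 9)4122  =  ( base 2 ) 101111001001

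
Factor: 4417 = 7^1*631^1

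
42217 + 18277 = 60494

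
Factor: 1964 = 2^2*491^1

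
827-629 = 198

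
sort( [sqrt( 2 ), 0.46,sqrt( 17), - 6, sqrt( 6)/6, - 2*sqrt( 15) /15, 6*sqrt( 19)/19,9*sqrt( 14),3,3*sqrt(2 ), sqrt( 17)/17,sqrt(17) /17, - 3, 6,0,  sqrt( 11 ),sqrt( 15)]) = [  -  6,-3, - 2*sqrt(15) /15,0, sqrt( 17)/17,sqrt( 17 )/17 , sqrt( 6) /6, 0.46,6 * sqrt(19 ) /19,sqrt( 2 ),3,sqrt (11), sqrt(15),sqrt( 17), 3*sqrt( 2 ),6,9*sqrt(14)]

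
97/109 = 97/109= 0.89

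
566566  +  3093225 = 3659791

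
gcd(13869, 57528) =9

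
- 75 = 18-93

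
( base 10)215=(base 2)11010111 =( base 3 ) 21222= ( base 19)B6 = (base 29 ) 7c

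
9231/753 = 3077/251= 12.26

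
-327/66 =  - 5 +1/22 = - 4.95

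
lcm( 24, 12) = 24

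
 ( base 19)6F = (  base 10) 129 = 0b10000001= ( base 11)108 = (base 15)89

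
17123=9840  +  7283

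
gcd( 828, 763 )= 1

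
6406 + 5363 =11769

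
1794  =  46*39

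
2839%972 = 895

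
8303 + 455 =8758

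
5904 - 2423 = 3481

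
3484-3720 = - 236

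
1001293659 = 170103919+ 831189740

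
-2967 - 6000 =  - 8967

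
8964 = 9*996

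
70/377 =70/377 = 0.19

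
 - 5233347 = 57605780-62839127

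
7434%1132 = 642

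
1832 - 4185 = -2353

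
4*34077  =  136308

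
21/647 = 21/647 = 0.03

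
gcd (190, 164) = 2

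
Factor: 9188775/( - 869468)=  - 2^( - 2)*3^3 * 5^2*13613^1*217367^( - 1 ) 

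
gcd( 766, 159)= 1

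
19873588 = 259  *76732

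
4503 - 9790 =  - 5287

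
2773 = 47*59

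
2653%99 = 79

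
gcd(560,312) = 8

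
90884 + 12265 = 103149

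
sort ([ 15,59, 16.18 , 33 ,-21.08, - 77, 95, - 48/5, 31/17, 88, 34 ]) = [-77, - 21.08,  -  48/5, 31/17,15, 16.18, 33, 34,59, 88 , 95 ] 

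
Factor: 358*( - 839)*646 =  - 2^2*17^1*19^1*179^1*839^1 = -194033852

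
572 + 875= 1447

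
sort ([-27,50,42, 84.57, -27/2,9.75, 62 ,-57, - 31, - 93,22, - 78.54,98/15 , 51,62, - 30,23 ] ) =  [ - 93, - 78.54, - 57, - 31, - 30, - 27, - 27/2,98/15 , 9.75, 22, 23,  42,50,51,  62 , 62,84.57 ] 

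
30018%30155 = 30018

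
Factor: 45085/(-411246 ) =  -2^(-1) *3^ ( - 2 ) * 5^1 * 11^( - 1)*31^ (-1) * 67^(-1)*71^1*127^1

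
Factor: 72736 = 2^5 * 2273^1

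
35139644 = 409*85916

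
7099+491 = 7590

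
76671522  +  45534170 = 122205692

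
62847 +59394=122241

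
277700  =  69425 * 4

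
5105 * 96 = 490080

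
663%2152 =663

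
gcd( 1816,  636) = 4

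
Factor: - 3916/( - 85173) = 4/87 =2^2*3^(- 1)*29^( - 1 ) 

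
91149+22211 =113360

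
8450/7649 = 1 + 801/7649  =  1.10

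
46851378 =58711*798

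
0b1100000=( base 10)96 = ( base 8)140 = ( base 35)2Q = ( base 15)66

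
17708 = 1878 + 15830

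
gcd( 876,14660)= 4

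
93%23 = 1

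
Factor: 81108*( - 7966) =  - 646106328 = - 2^3*3^3 * 7^1*569^1*751^1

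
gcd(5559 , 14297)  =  17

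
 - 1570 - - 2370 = 800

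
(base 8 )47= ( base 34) 15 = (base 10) 39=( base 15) 29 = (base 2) 100111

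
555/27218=555/27218  =  0.02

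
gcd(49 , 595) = 7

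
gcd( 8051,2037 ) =97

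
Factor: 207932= 2^2*227^1*229^1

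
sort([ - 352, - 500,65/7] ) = [ - 500, -352,65/7 ] 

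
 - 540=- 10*54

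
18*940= 16920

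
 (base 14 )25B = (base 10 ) 473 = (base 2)111011001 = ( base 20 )13d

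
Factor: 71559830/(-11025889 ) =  - 2^1 * 5^1 * 7^(-1) * 37^(-1)*42571^( - 1)*7155983^1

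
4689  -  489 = 4200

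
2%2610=2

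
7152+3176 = 10328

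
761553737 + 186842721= 948396458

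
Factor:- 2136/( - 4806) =4/9=2^2*3^ ( - 2) 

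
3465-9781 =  - 6316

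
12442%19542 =12442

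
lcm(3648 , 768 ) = 14592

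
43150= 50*863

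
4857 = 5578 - 721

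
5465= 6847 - 1382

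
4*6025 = 24100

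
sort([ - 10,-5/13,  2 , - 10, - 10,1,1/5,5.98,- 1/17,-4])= [ - 10, - 10 , - 10, - 4, - 5/13, - 1/17, 1/5, 1 , 2,5.98 ] 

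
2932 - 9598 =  - 6666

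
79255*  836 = 66257180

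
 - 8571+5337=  - 3234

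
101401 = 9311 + 92090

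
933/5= 186  +  3/5  =  186.60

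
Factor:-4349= - 4349^1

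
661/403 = 661/403 =1.64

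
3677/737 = 3677/737 =4.99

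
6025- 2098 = 3927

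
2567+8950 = 11517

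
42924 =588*73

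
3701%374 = 335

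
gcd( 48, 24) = 24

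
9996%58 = 20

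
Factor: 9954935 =5^1* 1990987^1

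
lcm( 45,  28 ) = 1260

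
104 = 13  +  91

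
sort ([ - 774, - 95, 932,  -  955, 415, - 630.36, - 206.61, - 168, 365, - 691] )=[ - 955, - 774, - 691 , - 630.36,-206.61,-168, - 95,  365 , 415, 932] 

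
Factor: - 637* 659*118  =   - 49534394 = - 2^1*7^2*13^1*59^1*659^1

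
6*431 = 2586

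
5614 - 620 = 4994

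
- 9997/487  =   - 21 + 230/487= - 20.53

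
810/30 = 27 = 27.00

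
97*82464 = 7999008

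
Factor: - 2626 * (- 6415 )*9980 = 2^3 * 5^2 * 13^1*101^1  *499^1*1283^1 = 168120984200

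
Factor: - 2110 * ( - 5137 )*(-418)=  -  4530731260=- 2^2 * 5^1*11^2*19^1*211^1*467^1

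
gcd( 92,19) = 1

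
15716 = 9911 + 5805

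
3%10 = 3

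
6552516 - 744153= 5808363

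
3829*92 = 352268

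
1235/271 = 4  +  151/271 =4.56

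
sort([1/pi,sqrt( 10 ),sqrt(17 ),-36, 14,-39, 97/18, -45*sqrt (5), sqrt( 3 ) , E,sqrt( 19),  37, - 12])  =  [ - 45 * sqrt(5) , - 39 ,-36, - 12, 1/pi, sqrt (3),E, sqrt(  10),sqrt(17 ),sqrt( 19) , 97/18, 14, 37]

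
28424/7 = 4060 + 4/7 = 4060.57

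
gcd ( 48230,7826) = 182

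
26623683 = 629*42327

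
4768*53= 252704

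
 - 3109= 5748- 8857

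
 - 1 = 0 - 1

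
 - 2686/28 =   -  1343/14 = - 95.93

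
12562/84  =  149+ 23/42 = 149.55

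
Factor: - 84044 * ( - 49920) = 4195476480 = 2^10*3^1*5^1*13^1*21011^1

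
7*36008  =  252056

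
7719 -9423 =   -  1704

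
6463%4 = 3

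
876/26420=219/6605 = 0.03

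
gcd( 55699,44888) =1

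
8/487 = 8/487 = 0.02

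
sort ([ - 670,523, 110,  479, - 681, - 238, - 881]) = [ - 881, - 681 , - 670, - 238,110, 479,523 ] 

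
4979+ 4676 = 9655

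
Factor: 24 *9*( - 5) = -1080  =  - 2^3*3^3 *5^1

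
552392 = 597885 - 45493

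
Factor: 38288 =2^4*  2393^1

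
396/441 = 44/49 = 0.90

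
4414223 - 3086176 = 1328047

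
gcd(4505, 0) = 4505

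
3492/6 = 582 = 582.00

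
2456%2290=166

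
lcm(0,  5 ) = 0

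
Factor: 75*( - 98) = -7350 = -2^1*3^1*5^2 * 7^2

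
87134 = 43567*2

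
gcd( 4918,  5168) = 2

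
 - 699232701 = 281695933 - 980928634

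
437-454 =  - 17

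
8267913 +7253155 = 15521068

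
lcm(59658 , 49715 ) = 298290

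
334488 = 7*47784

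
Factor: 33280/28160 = 11^( - 1 ) * 13^1= 13/11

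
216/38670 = 36/6445  =  0.01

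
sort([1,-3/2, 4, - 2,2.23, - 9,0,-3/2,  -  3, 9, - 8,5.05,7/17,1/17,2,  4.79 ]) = [  -  9, - 8,-3,-2, - 3/2 , - 3/2 , 0,1/17,7/17, 1,  2 , 2.23,4,4.79 , 5.05,  9]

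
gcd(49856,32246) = 2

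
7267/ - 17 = -428 + 9/17 = -427.47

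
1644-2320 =-676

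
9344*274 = 2560256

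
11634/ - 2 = -5817 + 0/1  =  -5817.00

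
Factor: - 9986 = -2^1*4993^1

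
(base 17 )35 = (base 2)111000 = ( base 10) 56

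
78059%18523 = 3967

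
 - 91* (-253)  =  23023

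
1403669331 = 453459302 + 950210029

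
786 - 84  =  702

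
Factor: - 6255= - 3^2 * 5^1*139^1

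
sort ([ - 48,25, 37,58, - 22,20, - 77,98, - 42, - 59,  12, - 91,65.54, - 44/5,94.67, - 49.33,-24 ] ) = [ - 91, - 77, - 59 , - 49.33, - 48, - 42, - 24, - 22, -44/5, 12,20, 25,37, 58,65.54, 94.67,  98]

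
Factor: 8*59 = 472 = 2^3*59^1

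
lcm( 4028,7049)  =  28196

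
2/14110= 1/7055 = 0.00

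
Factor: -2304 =-2^8*3^2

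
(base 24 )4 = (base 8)4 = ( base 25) 4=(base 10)4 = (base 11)4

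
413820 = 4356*95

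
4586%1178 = 1052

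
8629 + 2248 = 10877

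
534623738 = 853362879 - 318739141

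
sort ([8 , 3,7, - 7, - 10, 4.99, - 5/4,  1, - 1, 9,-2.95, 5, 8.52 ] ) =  [  -  10, - 7,-2.95, - 5/4, - 1,1, 3,4.99,5,7, 8, 8.52, 9 ]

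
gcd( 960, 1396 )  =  4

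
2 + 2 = 4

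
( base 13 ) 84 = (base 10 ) 108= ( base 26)44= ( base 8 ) 154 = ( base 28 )3o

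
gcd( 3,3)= 3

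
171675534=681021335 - 509345801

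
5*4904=24520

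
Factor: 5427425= 5^2*23^1*9439^1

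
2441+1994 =4435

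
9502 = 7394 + 2108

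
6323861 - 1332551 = 4991310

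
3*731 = 2193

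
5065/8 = 633 + 1/8 = 633.12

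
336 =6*56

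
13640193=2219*6147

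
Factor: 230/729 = 2^1*3^( - 6)*5^1*23^1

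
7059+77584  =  84643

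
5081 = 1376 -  - 3705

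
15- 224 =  - 209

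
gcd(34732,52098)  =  17366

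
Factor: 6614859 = 3^1 *2204953^1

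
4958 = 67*74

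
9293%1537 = 71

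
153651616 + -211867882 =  - 58216266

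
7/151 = 7/151 = 0.05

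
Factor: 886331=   19^1*46649^1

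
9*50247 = 452223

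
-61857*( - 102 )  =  6309414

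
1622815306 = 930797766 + 692017540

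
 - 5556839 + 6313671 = 756832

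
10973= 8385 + 2588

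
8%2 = 0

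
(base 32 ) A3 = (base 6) 1255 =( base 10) 323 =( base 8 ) 503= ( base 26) CB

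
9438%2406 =2220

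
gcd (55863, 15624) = 9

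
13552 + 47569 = 61121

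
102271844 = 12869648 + 89402196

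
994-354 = 640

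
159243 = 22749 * 7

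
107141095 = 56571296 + 50569799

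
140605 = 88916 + 51689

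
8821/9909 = 8821/9909 = 0.89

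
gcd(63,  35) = 7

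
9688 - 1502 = 8186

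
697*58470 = 40753590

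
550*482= 265100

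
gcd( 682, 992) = 62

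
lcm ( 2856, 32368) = 97104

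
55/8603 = 55/8603 = 0.01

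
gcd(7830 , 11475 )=135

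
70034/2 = 35017 =35017.00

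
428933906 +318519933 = 747453839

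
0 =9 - 9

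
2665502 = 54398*49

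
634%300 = 34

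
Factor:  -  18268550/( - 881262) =9134275/440631 =3^ ( - 2 )*5^2 * 29^1*43^1*173^ (  -  1)*283^( - 1)*293^1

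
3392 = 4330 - 938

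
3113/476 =3113/476 = 6.54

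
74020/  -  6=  - 37010/3=   - 12336.67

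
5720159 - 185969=5534190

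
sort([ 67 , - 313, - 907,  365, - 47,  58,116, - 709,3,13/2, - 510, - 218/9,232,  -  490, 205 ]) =[ - 907, - 709, -510, - 490, - 313, - 47,-218/9, 3,13/2,58, 67,  116,205,232,365 ]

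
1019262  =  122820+896442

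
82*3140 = 257480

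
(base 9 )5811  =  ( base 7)15355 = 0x10cf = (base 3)12220101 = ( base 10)4303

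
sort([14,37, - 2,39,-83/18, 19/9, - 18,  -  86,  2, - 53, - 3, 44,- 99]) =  [-99, - 86,  -  53, - 18,  -  83/18, - 3,  -  2, 2, 19/9, 14, 37,  39, 44 ] 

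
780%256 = 12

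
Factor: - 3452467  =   - 1237^1*2791^1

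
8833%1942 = 1065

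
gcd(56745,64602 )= 873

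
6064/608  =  379/38   =  9.97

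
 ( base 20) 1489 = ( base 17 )1gdb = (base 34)8FB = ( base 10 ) 9769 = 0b10011000101001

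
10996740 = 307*35820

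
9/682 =9/682 = 0.01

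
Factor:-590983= - 590983^1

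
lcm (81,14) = 1134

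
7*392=2744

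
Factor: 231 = 3^1 * 7^1 * 11^1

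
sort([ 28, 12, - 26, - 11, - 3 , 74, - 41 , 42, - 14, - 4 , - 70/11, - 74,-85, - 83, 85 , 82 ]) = [ - 85, - 83, - 74, - 41, - 26,-14 , - 11,  -  70/11 ,-4,- 3 , 12,28,42, 74,82, 85] 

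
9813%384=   213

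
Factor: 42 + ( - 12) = 30 =2^1 * 3^1*5^1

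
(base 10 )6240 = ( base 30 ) 6s0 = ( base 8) 14140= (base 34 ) 5DI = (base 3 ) 22120010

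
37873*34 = 1287682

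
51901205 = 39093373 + 12807832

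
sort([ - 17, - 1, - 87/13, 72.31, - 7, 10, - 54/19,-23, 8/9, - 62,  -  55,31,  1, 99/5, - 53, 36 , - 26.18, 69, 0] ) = [ - 62,  -  55, - 53, - 26.18,-23, - 17,-7,- 87/13, - 54/19, - 1, 0, 8/9, 1,  10, 99/5, 31, 36,69 , 72.31]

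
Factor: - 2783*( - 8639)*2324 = 2^2*7^1* 11^2*23^1*53^1*83^1*163^1 = 55874391188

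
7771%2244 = 1039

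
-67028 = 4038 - 71066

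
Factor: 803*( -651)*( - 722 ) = 377427666= 2^1* 3^1*7^1*11^1*19^2*31^1*73^1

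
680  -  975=  -  295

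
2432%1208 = 16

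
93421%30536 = 1813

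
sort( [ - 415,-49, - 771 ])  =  [ - 771, - 415, - 49 ]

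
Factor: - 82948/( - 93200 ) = 2^( - 2)*5^(  -  2) *89^1 = 89/100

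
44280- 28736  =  15544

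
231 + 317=548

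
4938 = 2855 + 2083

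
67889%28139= 11611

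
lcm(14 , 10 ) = 70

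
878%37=27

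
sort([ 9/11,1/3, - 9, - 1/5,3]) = [- 9,- 1/5, 1/3,9/11,3]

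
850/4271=850/4271 = 0.20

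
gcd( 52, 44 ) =4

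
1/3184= 1/3184 = 0.00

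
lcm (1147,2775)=86025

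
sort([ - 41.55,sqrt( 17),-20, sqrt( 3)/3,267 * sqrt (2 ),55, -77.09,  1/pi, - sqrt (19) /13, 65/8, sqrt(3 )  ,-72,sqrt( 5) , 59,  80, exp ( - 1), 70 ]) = [-77.09, - 72, - 41.55,-20,- sqrt( 19)/13, 1/pi, exp( - 1 ), sqrt( 3)/3, sqrt( 3 ), sqrt (5), sqrt(17),65/8, 55, 59 , 70,80,267*sqrt( 2 )]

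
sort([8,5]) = [ 5,8 ]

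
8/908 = 2/227 = 0.01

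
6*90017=540102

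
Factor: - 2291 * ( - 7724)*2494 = 44133035896=2^3*29^2*43^1* 79^1*1931^1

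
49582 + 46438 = 96020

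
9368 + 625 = 9993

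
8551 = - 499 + 9050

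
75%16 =11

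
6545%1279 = 150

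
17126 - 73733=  - 56607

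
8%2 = 0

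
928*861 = 799008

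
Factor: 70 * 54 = 3780 = 2^2 * 3^3*5^1*7^1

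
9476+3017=12493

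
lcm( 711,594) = 46926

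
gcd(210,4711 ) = 7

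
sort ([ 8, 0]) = [0, 8]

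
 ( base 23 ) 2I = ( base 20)34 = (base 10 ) 64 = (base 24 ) 2g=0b1000000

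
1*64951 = 64951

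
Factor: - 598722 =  - 2^1*3^1*99787^1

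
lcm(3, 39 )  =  39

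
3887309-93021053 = - 89133744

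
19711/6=19711/6 = 3285.17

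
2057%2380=2057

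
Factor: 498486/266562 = 331/177 = 3^( - 1 )*59^( - 1 )*331^1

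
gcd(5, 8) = 1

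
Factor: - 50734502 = -2^1 * 7^3*13^1*5689^1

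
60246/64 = 30123/32 = 941.34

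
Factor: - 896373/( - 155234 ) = 2^( - 1)*3^3 * 33199^1*77617^( - 1) 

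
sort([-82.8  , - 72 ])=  [ -82.8,  -  72 ]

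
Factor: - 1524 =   -  2^2*3^1*127^1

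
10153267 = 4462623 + 5690644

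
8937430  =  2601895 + 6335535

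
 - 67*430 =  - 28810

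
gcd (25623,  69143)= 1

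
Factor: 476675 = 5^2*23^1*829^1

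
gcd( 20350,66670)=10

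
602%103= 87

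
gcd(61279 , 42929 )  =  1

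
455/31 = 14+21/31 = 14.68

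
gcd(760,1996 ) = 4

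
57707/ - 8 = - 57707/8 = - 7213.38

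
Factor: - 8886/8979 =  - 2962/2993  =  -2^1 * 41^ ( - 1 )*73^( - 1 ) * 1481^1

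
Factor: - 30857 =-59^1 *523^1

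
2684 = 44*61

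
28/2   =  14 = 14.00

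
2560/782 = 1280/391= 3.27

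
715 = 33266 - 32551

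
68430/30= 2281 = 2281.00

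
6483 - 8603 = -2120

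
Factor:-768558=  -2^1*3^1*7^1 * 29^1*631^1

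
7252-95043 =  - 87791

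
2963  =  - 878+3841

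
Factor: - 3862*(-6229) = 2^1*1931^1*6229^1 = 24056398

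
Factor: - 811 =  - 811^1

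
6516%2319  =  1878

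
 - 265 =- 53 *5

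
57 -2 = 55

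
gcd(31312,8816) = 304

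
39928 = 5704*7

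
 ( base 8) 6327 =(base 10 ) 3287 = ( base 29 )3qa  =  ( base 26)4mb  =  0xCD7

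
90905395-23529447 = 67375948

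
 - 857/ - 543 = 857/543 =1.58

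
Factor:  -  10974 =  - 2^1*3^1*31^1 *59^1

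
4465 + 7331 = 11796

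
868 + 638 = 1506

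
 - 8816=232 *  ( - 38 )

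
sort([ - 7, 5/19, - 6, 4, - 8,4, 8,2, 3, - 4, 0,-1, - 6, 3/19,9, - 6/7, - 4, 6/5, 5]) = [ - 8, - 7, - 6 , - 6 ,- 4,- 4, - 1, - 6/7 , 0, 3/19, 5/19, 6/5, 2, 3,4, 4,5,8,9]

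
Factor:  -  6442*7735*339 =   -  16891986930 = - 2^1 * 3^1*5^1*7^1*13^1*17^1 * 113^1 * 3221^1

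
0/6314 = 0 =0.00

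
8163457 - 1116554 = 7046903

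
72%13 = 7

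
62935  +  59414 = 122349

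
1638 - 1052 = 586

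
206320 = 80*2579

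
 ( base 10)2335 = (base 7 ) 6544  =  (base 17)816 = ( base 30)2HP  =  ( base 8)4437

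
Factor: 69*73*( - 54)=-271998 = -2^1*3^4 * 23^1 * 73^1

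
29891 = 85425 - 55534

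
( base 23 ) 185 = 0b1011001110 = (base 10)718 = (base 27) qg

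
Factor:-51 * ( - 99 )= 5049 =3^3*11^1*17^1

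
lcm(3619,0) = 0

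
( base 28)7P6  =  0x1832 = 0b1100000110010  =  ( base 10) 6194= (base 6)44402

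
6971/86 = 6971/86  =  81.06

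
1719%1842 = 1719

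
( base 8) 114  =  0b1001100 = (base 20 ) 3G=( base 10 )76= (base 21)3D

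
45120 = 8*5640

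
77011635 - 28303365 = 48708270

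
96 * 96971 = 9309216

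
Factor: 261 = 3^2*29^1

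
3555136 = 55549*64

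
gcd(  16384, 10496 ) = 256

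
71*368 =26128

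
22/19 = 1+ 3/19=1.16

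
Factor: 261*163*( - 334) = -2^1*3^2 *29^1*163^1*167^1 = - 14209362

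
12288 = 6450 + 5838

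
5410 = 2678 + 2732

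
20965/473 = 44+ 153/473 = 44.32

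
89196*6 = 535176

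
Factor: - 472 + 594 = 122 = 2^1*61^1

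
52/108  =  13/27 = 0.48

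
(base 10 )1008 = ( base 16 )3F0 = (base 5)13013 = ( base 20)2A8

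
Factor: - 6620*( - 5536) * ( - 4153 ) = -152200472960 =- 2^7*5^1*173^1* 331^1*4153^1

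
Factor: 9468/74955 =2^2*3^1 * 5^( - 1) * 19^(-1 ) = 12/95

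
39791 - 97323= - 57532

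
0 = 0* 8224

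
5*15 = 75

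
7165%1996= 1177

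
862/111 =862/111 = 7.77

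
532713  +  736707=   1269420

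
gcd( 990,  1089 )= 99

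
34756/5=34756/5 =6951.20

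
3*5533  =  16599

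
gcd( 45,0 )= 45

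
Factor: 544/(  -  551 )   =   - 2^5*17^1*19^( - 1 )*29^ (-1)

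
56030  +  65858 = 121888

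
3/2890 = 3/2890 = 0.00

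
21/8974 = 3/1282  =  0.00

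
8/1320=1/165 = 0.01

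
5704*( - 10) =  - 57040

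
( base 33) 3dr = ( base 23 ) 70K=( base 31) 3R3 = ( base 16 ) e8b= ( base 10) 3723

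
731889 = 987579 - 255690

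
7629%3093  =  1443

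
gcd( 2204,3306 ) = 1102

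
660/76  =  165/19= 8.68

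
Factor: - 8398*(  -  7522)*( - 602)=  - 38028193112 = - 2^3 * 7^1*13^1*17^1*19^1*43^1* 3761^1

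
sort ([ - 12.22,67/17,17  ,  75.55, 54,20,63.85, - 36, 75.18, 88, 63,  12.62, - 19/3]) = [ -36,-12.22,-19/3, 67/17,12.62, 17, 20, 54, 63, 63.85,75.18 , 75.55,88 ] 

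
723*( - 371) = -268233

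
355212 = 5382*66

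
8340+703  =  9043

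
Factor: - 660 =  - 2^2*3^1*5^1*11^1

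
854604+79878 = 934482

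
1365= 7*195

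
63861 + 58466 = 122327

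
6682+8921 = 15603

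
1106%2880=1106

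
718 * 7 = 5026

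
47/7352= 47/7352=0.01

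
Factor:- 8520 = - 2^3*3^1*5^1*71^1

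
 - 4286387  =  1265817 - 5552204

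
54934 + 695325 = 750259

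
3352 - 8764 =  - 5412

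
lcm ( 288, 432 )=864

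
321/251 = 321/251=1.28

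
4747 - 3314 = 1433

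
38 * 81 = 3078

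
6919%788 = 615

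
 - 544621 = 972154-1516775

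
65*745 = 48425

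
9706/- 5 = -9706/5 = - 1941.20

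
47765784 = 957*49912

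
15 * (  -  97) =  - 1455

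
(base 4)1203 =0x63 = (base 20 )4J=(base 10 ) 99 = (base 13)78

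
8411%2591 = 638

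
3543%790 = 383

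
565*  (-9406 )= - 5314390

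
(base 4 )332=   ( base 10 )62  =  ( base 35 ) 1R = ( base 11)57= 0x3e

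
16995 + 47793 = 64788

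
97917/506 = 193+259/506  =  193.51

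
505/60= 8+5/12 = 8.42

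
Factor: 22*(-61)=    - 2^1 *11^1*61^1 = - 1342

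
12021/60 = 200 + 7/20 =200.35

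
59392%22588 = 14216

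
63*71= 4473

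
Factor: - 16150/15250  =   - 323/305 = - 5^ ( - 1)* 17^1* 19^1*61^( - 1)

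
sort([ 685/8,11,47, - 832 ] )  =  [  -  832,11,47, 685/8 ]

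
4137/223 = 18  +  123/223 = 18.55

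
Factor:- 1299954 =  -2^1*  3^1 * 29^1*31^1* 241^1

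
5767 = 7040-1273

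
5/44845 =1/8969= 0.00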